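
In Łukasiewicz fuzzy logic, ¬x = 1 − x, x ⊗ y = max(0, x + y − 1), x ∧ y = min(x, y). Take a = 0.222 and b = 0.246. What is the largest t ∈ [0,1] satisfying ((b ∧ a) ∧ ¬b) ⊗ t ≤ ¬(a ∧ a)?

1.000

b ∧ a = min(0.246, 0.222) = 0.222
¬b = 1 − 0.246 = 0.754
(b ∧ a) ∧ ¬b = min(0.222, 0.754) = 0.222
So the left factor is (b ∧ a) ∧ ¬b = 0.222.
a ∧ a = min(0.222, 0.222) = 0.222
¬(a ∧ a) = 1 − 0.222 = 0.778
So the right-hand bound is ¬(a ∧ a) = 0.778.
The residuum of the Łukasiewicz t-norm gives the supremum: min(1, 1 − 0.222 + 0.778).
1 − 0.222 + 0.778 = 1.556, so t = min(1, 1.556) = 1.000.
Check: 0.222 ⊗ 1.000 = max(0, 0.222) = 0.222 ≤ 0.778.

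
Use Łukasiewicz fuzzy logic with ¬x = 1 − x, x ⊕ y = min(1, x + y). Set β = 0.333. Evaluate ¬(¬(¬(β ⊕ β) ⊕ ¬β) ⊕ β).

0.667

β ⊕ β = min(1, 0.333 + 0.333) = min(1, 0.666) = 0.666
¬(β ⊕ β) = 1 − 0.666 = 0.334
¬β = 1 − 0.333 = 0.667
¬(β ⊕ β) ⊕ ¬β = min(1, 0.334 + 0.667) = min(1, 1.001) = 1.000
¬(¬(β ⊕ β) ⊕ ¬β) = 1 − 1.000 = 0.000
¬(¬(β ⊕ β) ⊕ ¬β) ⊕ β = min(1, 0.000 + 0.333) = min(1, 0.333) = 0.333
¬(¬(¬(β ⊕ β) ⊕ ¬β) ⊕ β) = 1 − 0.333 = 0.667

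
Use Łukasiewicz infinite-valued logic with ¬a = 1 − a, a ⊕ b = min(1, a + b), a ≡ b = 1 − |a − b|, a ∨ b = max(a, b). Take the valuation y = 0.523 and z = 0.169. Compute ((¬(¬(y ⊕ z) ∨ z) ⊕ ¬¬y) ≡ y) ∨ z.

y ⊕ z = min(1, 0.523 + 0.169) = min(1, 0.692) = 0.692
¬(y ⊕ z) = 1 − 0.692 = 0.308
¬(y ⊕ z) ∨ z = max(0.308, 0.169) = 0.308
¬(¬(y ⊕ z) ∨ z) = 1 − 0.308 = 0.692
¬y = 1 − 0.523 = 0.477
¬¬y = 1 − 0.477 = 0.523
¬(¬(y ⊕ z) ∨ z) ⊕ ¬¬y = min(1, 0.692 + 0.523) = min(1, 1.215) = 1.000
(¬(¬(y ⊕ z) ∨ z) ⊕ ¬¬y) ≡ y = 1 − |1.000 − 0.523| = 1 − 0.477 = 0.523
((¬(¬(y ⊕ z) ∨ z) ⊕ ¬¬y) ≡ y) ∨ z = max(0.523, 0.169) = 0.523

0.523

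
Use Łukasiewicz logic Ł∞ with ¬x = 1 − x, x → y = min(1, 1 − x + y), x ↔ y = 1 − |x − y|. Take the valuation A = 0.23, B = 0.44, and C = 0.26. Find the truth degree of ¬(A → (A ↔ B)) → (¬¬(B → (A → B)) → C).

A ↔ B = 1 − |0.23 − 0.44| = 1 − 0.21 = 0.79
A → (A ↔ B) = min(1, 1 − 0.23 + 0.79) = min(1, 1.56) = 1.00
¬(A → (A ↔ B)) = 1 − 1.00 = 0.00
A → B = min(1, 1 − 0.23 + 0.44) = min(1, 1.21) = 1.00
B → (A → B) = min(1, 1 − 0.44 + 1.00) = min(1, 1.56) = 1.00
¬(B → (A → B)) = 1 − 1.00 = 0.00
¬¬(B → (A → B)) = 1 − 0.00 = 1.00
¬¬(B → (A → B)) → C = min(1, 1 − 1.00 + 0.26) = min(1, 0.26) = 0.26
¬(A → (A ↔ B)) → (¬¬(B → (A → B)) → C) = min(1, 1 − 0.00 + 0.26) = min(1, 1.26) = 1.00

1.00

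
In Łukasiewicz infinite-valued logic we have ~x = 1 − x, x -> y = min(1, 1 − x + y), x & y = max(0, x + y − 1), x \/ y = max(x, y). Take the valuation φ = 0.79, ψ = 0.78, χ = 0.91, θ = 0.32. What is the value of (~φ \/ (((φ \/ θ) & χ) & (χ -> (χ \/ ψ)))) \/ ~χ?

~φ = 1 − 0.79 = 0.21
φ \/ θ = max(0.79, 0.32) = 0.79
(φ \/ θ) & χ = max(0, 0.79 + 0.91 − 1) = max(0, 0.70) = 0.70
χ \/ ψ = max(0.91, 0.78) = 0.91
χ -> (χ \/ ψ) = min(1, 1 − 0.91 + 0.91) = min(1, 1.00) = 1.00
((φ \/ θ) & χ) & (χ -> (χ \/ ψ)) = max(0, 0.70 + 1.00 − 1) = max(0, 0.70) = 0.70
~φ \/ (((φ \/ θ) & χ) & (χ -> (χ \/ ψ))) = max(0.21, 0.70) = 0.70
~χ = 1 − 0.91 = 0.09
(~φ \/ (((φ \/ θ) & χ) & (χ -> (χ \/ ψ)))) \/ ~χ = max(0.70, 0.09) = 0.70

0.70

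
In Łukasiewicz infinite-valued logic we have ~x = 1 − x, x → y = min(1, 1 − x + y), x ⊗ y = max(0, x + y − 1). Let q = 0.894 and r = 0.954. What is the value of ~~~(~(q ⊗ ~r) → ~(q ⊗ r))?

0.848

~r = 1 − 0.954 = 0.046
q ⊗ ~r = max(0, 0.894 + 0.046 − 1) = max(0, -0.060) = 0.000
~(q ⊗ ~r) = 1 − 0.000 = 1.000
q ⊗ r = max(0, 0.894 + 0.954 − 1) = max(0, 0.848) = 0.848
~(q ⊗ r) = 1 − 0.848 = 0.152
~(q ⊗ ~r) → ~(q ⊗ r) = min(1, 1 − 1.000 + 0.152) = min(1, 0.152) = 0.152
~(~(q ⊗ ~r) → ~(q ⊗ r)) = 1 − 0.152 = 0.848
~~(~(q ⊗ ~r) → ~(q ⊗ r)) = 1 − 0.848 = 0.152
~~~(~(q ⊗ ~r) → ~(q ⊗ r)) = 1 − 0.152 = 0.848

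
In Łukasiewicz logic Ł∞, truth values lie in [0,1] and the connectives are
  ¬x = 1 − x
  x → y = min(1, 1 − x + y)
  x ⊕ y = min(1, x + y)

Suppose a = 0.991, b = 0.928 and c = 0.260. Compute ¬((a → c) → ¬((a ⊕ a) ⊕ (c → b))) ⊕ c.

0.529

a → c = min(1, 1 − 0.991 + 0.260) = min(1, 0.269) = 0.269
a ⊕ a = min(1, 0.991 + 0.991) = min(1, 1.982) = 1.000
c → b = min(1, 1 − 0.260 + 0.928) = min(1, 1.668) = 1.000
(a ⊕ a) ⊕ (c → b) = min(1, 1.000 + 1.000) = min(1, 2.000) = 1.000
¬((a ⊕ a) ⊕ (c → b)) = 1 − 1.000 = 0.000
(a → c) → ¬((a ⊕ a) ⊕ (c → b)) = min(1, 1 − 0.269 + 0.000) = min(1, 0.731) = 0.731
¬((a → c) → ¬((a ⊕ a) ⊕ (c → b))) = 1 − 0.731 = 0.269
¬((a → c) → ¬((a ⊕ a) ⊕ (c → b))) ⊕ c = min(1, 0.269 + 0.260) = min(1, 0.529) = 0.529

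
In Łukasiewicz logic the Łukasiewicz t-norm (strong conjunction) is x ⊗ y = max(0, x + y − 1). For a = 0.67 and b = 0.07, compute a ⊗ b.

a ⊗ b = max(0, 0.67 + 0.07 − 1) = max(0, -0.26) = 0.00
For comparison, the Gödel (minimum) t-norm min(x, y) would give 0.07.

0.00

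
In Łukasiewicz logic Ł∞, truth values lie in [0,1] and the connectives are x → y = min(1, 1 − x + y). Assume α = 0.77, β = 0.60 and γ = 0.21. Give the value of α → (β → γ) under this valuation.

β → γ = min(1, 1 − 0.60 + 0.21) = min(1, 0.61) = 0.61
α → (β → γ) = min(1, 1 − 0.77 + 0.61) = min(1, 0.84) = 0.84

0.84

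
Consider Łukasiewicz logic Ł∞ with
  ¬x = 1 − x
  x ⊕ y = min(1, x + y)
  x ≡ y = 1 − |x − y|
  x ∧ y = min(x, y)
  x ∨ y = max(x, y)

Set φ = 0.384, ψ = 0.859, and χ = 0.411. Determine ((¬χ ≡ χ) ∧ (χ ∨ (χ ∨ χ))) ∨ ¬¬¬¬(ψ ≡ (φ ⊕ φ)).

¬χ = 1 − 0.411 = 0.589
¬χ ≡ χ = 1 − |0.589 − 0.411| = 1 − 0.178 = 0.822
χ ∨ χ = max(0.411, 0.411) = 0.411
χ ∨ (χ ∨ χ) = max(0.411, 0.411) = 0.411
(¬χ ≡ χ) ∧ (χ ∨ (χ ∨ χ)) = min(0.822, 0.411) = 0.411
φ ⊕ φ = min(1, 0.384 + 0.384) = min(1, 0.768) = 0.768
ψ ≡ (φ ⊕ φ) = 1 − |0.859 − 0.768| = 1 − 0.091 = 0.909
¬(ψ ≡ (φ ⊕ φ)) = 1 − 0.909 = 0.091
¬¬(ψ ≡ (φ ⊕ φ)) = 1 − 0.091 = 0.909
¬¬¬(ψ ≡ (φ ⊕ φ)) = 1 − 0.909 = 0.091
¬¬¬¬(ψ ≡ (φ ⊕ φ)) = 1 − 0.091 = 0.909
((¬χ ≡ χ) ∧ (χ ∨ (χ ∨ χ))) ∨ ¬¬¬¬(ψ ≡ (φ ⊕ φ)) = max(0.411, 0.909) = 0.909

0.909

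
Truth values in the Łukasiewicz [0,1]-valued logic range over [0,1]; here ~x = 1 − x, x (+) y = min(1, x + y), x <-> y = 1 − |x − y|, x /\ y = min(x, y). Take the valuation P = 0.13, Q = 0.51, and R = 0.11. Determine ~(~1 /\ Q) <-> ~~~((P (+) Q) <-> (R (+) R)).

~1 = 1 − 1.00 = 0.00
~1 /\ Q = min(0.00, 0.51) = 0.00
~(~1 /\ Q) = 1 − 0.00 = 1.00
P (+) Q = min(1, 0.13 + 0.51) = min(1, 0.64) = 0.64
R (+) R = min(1, 0.11 + 0.11) = min(1, 0.22) = 0.22
(P (+) Q) <-> (R (+) R) = 1 − |0.64 − 0.22| = 1 − 0.42 = 0.58
~((P (+) Q) <-> (R (+) R)) = 1 − 0.58 = 0.42
~~((P (+) Q) <-> (R (+) R)) = 1 − 0.42 = 0.58
~~~((P (+) Q) <-> (R (+) R)) = 1 − 0.58 = 0.42
~(~1 /\ Q) <-> ~~~((P (+) Q) <-> (R (+) R)) = 1 − |1.00 − 0.42| = 1 − 0.58 = 0.42

0.42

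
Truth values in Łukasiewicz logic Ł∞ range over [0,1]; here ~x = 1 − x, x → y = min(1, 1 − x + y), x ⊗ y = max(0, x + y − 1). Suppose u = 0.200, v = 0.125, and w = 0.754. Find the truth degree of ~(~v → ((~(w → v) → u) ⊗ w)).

0.550

~v = 1 − 0.125 = 0.875
w → v = min(1, 1 − 0.754 + 0.125) = min(1, 0.371) = 0.371
~(w → v) = 1 − 0.371 = 0.629
~(w → v) → u = min(1, 1 − 0.629 + 0.200) = min(1, 0.571) = 0.571
(~(w → v) → u) ⊗ w = max(0, 0.571 + 0.754 − 1) = max(0, 0.325) = 0.325
~v → ((~(w → v) → u) ⊗ w) = min(1, 1 − 0.875 + 0.325) = min(1, 0.450) = 0.450
~(~v → ((~(w → v) → u) ⊗ w)) = 1 − 0.450 = 0.550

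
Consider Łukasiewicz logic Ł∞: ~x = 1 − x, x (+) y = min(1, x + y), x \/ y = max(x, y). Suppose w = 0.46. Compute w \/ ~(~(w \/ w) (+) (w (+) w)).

w \/ w = max(0.46, 0.46) = 0.46
~(w \/ w) = 1 − 0.46 = 0.54
w (+) w = min(1, 0.46 + 0.46) = min(1, 0.92) = 0.92
~(w \/ w) (+) (w (+) w) = min(1, 0.54 + 0.92) = min(1, 1.46) = 1.00
~(~(w \/ w) (+) (w (+) w)) = 1 − 1.00 = 0.00
w \/ ~(~(w \/ w) (+) (w (+) w)) = max(0.46, 0.00) = 0.46

0.46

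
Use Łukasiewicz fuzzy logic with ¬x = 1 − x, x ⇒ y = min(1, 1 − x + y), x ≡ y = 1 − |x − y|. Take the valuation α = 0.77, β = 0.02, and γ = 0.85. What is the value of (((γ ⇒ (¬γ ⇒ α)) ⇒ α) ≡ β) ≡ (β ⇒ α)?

0.25

¬γ = 1 − 0.85 = 0.15
¬γ ⇒ α = min(1, 1 − 0.15 + 0.77) = min(1, 1.62) = 1.00
γ ⇒ (¬γ ⇒ α) = min(1, 1 − 0.85 + 1.00) = min(1, 1.15) = 1.00
(γ ⇒ (¬γ ⇒ α)) ⇒ α = min(1, 1 − 1.00 + 0.77) = min(1, 0.77) = 0.77
((γ ⇒ (¬γ ⇒ α)) ⇒ α) ≡ β = 1 − |0.77 − 0.02| = 1 − 0.75 = 0.25
β ⇒ α = min(1, 1 − 0.02 + 0.77) = min(1, 1.75) = 1.00
(((γ ⇒ (¬γ ⇒ α)) ⇒ α) ≡ β) ≡ (β ⇒ α) = 1 − |0.25 − 1.00| = 1 − 0.75 = 0.25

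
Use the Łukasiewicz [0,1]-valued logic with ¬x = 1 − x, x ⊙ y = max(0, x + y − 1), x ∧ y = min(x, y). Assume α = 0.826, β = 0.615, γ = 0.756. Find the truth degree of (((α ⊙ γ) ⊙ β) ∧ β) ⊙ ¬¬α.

α ⊙ γ = max(0, 0.826 + 0.756 − 1) = max(0, 0.582) = 0.582
(α ⊙ γ) ⊙ β = max(0, 0.582 + 0.615 − 1) = max(0, 0.197) = 0.197
((α ⊙ γ) ⊙ β) ∧ β = min(0.197, 0.615) = 0.197
¬α = 1 − 0.826 = 0.174
¬¬α = 1 − 0.174 = 0.826
(((α ⊙ γ) ⊙ β) ∧ β) ⊙ ¬¬α = max(0, 0.197 + 0.826 − 1) = max(0, 0.023) = 0.023

0.023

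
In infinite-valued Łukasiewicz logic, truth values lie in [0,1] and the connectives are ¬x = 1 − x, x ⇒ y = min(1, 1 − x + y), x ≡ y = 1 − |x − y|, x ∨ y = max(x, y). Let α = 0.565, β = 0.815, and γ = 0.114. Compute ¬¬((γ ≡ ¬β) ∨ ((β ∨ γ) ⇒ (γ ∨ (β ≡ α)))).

0.935

¬β = 1 − 0.815 = 0.185
γ ≡ ¬β = 1 − |0.114 − 0.185| = 1 − 0.071 = 0.929
β ∨ γ = max(0.815, 0.114) = 0.815
β ≡ α = 1 − |0.815 − 0.565| = 1 − 0.250 = 0.750
γ ∨ (β ≡ α) = max(0.114, 0.750) = 0.750
(β ∨ γ) ⇒ (γ ∨ (β ≡ α)) = min(1, 1 − 0.815 + 0.750) = min(1, 0.935) = 0.935
(γ ≡ ¬β) ∨ ((β ∨ γ) ⇒ (γ ∨ (β ≡ α))) = max(0.929, 0.935) = 0.935
¬((γ ≡ ¬β) ∨ ((β ∨ γ) ⇒ (γ ∨ (β ≡ α)))) = 1 − 0.935 = 0.065
¬¬((γ ≡ ¬β) ∨ ((β ∨ γ) ⇒ (γ ∨ (β ≡ α)))) = 1 − 0.065 = 0.935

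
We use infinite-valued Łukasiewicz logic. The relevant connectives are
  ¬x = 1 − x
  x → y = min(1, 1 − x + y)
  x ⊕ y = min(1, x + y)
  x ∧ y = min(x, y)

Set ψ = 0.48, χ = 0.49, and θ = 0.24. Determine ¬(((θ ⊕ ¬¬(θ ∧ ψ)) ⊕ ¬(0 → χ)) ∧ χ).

θ ∧ ψ = min(0.24, 0.48) = 0.24
¬(θ ∧ ψ) = 1 − 0.24 = 0.76
¬¬(θ ∧ ψ) = 1 − 0.76 = 0.24
θ ⊕ ¬¬(θ ∧ ψ) = min(1, 0.24 + 0.24) = min(1, 0.48) = 0.48
0 → χ = min(1, 1 − 0.00 + 0.49) = min(1, 1.49) = 1.00
¬(0 → χ) = 1 − 1.00 = 0.00
(θ ⊕ ¬¬(θ ∧ ψ)) ⊕ ¬(0 → χ) = min(1, 0.48 + 0.00) = min(1, 0.48) = 0.48
((θ ⊕ ¬¬(θ ∧ ψ)) ⊕ ¬(0 → χ)) ∧ χ = min(0.48, 0.49) = 0.48
¬(((θ ⊕ ¬¬(θ ∧ ψ)) ⊕ ¬(0 → χ)) ∧ χ) = 1 − 0.48 = 0.52

0.52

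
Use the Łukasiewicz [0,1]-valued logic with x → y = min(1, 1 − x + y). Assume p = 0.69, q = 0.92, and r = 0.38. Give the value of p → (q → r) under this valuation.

q → r = min(1, 1 − 0.92 + 0.38) = min(1, 0.46) = 0.46
p → (q → r) = min(1, 1 − 0.69 + 0.46) = min(1, 0.77) = 0.77

0.77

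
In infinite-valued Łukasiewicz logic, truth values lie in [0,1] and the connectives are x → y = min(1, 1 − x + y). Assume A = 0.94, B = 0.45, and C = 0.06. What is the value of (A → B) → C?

0.55

A → B = min(1, 1 − 0.94 + 0.45) = min(1, 0.51) = 0.51
(A → B) → C = min(1, 1 − 0.51 + 0.06) = min(1, 0.55) = 0.55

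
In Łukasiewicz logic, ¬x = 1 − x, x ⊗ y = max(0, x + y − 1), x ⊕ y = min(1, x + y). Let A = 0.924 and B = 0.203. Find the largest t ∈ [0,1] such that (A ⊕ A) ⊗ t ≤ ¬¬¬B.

A ⊕ A = min(1, 0.924 + 0.924) = min(1, 1.848) = 1.000
So the left factor is A ⊕ A = 1.000.
¬B = 1 − 0.203 = 0.797
¬¬B = 1 − 0.797 = 0.203
¬¬¬B = 1 − 0.203 = 0.797
So the right-hand bound is ¬¬¬B = 0.797.
The residuum of the Łukasiewicz t-norm gives the supremum: min(1, 1 − 1.000 + 0.797).
1 − 1.000 + 0.797 = 0.797, so t = min(1, 0.797) = 0.797.
Check: 1.000 ⊗ 0.797 = max(0, 0.797) = 0.797 ≤ 0.797.

0.797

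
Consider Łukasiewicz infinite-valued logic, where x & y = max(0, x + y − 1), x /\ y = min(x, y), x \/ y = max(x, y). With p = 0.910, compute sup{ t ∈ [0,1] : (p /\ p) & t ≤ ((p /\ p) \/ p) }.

1.000

p /\ p = min(0.910, 0.910) = 0.910
So the left factor is p /\ p = 0.910.
(p /\ p) \/ p = max(0.910, 0.910) = 0.910
So the right-hand bound is (p /\ p) \/ p = 0.910.
The residuum of the Łukasiewicz t-norm gives the supremum: min(1, 1 − 0.910 + 0.910).
1 − 0.910 + 0.910 = 1.000, so t = min(1, 1.000) = 1.000.
Check: 0.910 & 1.000 = max(0, 0.910) = 0.910 ≤ 0.910.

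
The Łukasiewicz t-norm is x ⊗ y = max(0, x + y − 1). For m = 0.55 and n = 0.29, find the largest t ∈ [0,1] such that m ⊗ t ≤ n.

The residuum of the Łukasiewicz t-norm gives the supremum: min(1, 1 − 0.55 + 0.29).
1 − 0.55 + 0.29 = 0.74, so t = min(1, 0.74) = 0.74.
Check: 0.55 ⊗ 0.74 = max(0, 0.29) = 0.29 ≤ 0.29.

0.74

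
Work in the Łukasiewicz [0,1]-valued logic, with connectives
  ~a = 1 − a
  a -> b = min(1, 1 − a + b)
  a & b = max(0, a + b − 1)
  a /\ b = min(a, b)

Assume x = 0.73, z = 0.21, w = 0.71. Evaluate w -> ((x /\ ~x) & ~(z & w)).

~x = 1 − 0.73 = 0.27
x /\ ~x = min(0.73, 0.27) = 0.27
z & w = max(0, 0.21 + 0.71 − 1) = max(0, -0.08) = 0.00
~(z & w) = 1 − 0.00 = 1.00
(x /\ ~x) & ~(z & w) = max(0, 0.27 + 1.00 − 1) = max(0, 0.27) = 0.27
w -> ((x /\ ~x) & ~(z & w)) = min(1, 1 − 0.71 + 0.27) = min(1, 0.56) = 0.56

0.56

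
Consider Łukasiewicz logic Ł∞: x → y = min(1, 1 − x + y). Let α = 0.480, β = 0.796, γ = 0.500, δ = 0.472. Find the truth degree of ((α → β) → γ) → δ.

α → β = min(1, 1 − 0.480 + 0.796) = min(1, 1.316) = 1.000
(α → β) → γ = min(1, 1 − 1.000 + 0.500) = min(1, 0.500) = 0.500
((α → β) → γ) → δ = min(1, 1 − 0.500 + 0.472) = min(1, 0.972) = 0.972

0.972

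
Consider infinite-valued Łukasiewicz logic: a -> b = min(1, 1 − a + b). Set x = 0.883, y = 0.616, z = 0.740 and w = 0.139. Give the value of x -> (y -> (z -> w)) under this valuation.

0.900

z -> w = min(1, 1 − 0.740 + 0.139) = min(1, 0.399) = 0.399
y -> (z -> w) = min(1, 1 − 0.616 + 0.399) = min(1, 0.783) = 0.783
x -> (y -> (z -> w)) = min(1, 1 − 0.883 + 0.783) = min(1, 0.900) = 0.900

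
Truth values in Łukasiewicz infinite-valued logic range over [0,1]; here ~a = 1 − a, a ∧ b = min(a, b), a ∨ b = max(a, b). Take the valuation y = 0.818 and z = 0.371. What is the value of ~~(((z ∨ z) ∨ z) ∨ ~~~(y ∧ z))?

0.629

z ∨ z = max(0.371, 0.371) = 0.371
(z ∨ z) ∨ z = max(0.371, 0.371) = 0.371
y ∧ z = min(0.818, 0.371) = 0.371
~(y ∧ z) = 1 − 0.371 = 0.629
~~(y ∧ z) = 1 − 0.629 = 0.371
~~~(y ∧ z) = 1 − 0.371 = 0.629
((z ∨ z) ∨ z) ∨ ~~~(y ∧ z) = max(0.371, 0.629) = 0.629
~(((z ∨ z) ∨ z) ∨ ~~~(y ∧ z)) = 1 − 0.629 = 0.371
~~(((z ∨ z) ∨ z) ∨ ~~~(y ∧ z)) = 1 − 0.371 = 0.629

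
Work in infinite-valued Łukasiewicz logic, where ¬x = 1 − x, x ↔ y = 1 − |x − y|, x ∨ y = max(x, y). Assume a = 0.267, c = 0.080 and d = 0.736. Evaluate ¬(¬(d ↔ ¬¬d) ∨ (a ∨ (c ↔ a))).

0.187

¬d = 1 − 0.736 = 0.264
¬¬d = 1 − 0.264 = 0.736
d ↔ ¬¬d = 1 − |0.736 − 0.736| = 1 − 0.000 = 1.000
¬(d ↔ ¬¬d) = 1 − 1.000 = 0.000
c ↔ a = 1 − |0.080 − 0.267| = 1 − 0.187 = 0.813
a ∨ (c ↔ a) = max(0.267, 0.813) = 0.813
¬(d ↔ ¬¬d) ∨ (a ∨ (c ↔ a)) = max(0.000, 0.813) = 0.813
¬(¬(d ↔ ¬¬d) ∨ (a ∨ (c ↔ a))) = 1 − 0.813 = 0.187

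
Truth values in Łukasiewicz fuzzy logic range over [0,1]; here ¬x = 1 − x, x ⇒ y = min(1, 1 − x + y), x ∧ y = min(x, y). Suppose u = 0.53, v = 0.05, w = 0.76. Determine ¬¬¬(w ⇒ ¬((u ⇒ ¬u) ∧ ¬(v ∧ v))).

0.70

¬u = 1 − 0.53 = 0.47
u ⇒ ¬u = min(1, 1 − 0.53 + 0.47) = min(1, 0.94) = 0.94
v ∧ v = min(0.05, 0.05) = 0.05
¬(v ∧ v) = 1 − 0.05 = 0.95
(u ⇒ ¬u) ∧ ¬(v ∧ v) = min(0.94, 0.95) = 0.94
¬((u ⇒ ¬u) ∧ ¬(v ∧ v)) = 1 − 0.94 = 0.06
w ⇒ ¬((u ⇒ ¬u) ∧ ¬(v ∧ v)) = min(1, 1 − 0.76 + 0.06) = min(1, 0.30) = 0.30
¬(w ⇒ ¬((u ⇒ ¬u) ∧ ¬(v ∧ v))) = 1 − 0.30 = 0.70
¬¬(w ⇒ ¬((u ⇒ ¬u) ∧ ¬(v ∧ v))) = 1 − 0.70 = 0.30
¬¬¬(w ⇒ ¬((u ⇒ ¬u) ∧ ¬(v ∧ v))) = 1 − 0.30 = 0.70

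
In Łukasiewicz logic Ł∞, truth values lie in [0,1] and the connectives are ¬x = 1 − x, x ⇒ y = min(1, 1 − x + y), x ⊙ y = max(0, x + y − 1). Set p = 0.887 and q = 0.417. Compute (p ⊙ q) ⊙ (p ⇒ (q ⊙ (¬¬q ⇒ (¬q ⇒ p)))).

0.000

p ⊙ q = max(0, 0.887 + 0.417 − 1) = max(0, 0.304) = 0.304
¬q = 1 − 0.417 = 0.583
¬¬q = 1 − 0.583 = 0.417
¬q ⇒ p = min(1, 1 − 0.583 + 0.887) = min(1, 1.304) = 1.000
¬¬q ⇒ (¬q ⇒ p) = min(1, 1 − 0.417 + 1.000) = min(1, 1.583) = 1.000
q ⊙ (¬¬q ⇒ (¬q ⇒ p)) = max(0, 0.417 + 1.000 − 1) = max(0, 0.417) = 0.417
p ⇒ (q ⊙ (¬¬q ⇒ (¬q ⇒ p))) = min(1, 1 − 0.887 + 0.417) = min(1, 0.530) = 0.530
(p ⊙ q) ⊙ (p ⇒ (q ⊙ (¬¬q ⇒ (¬q ⇒ p)))) = max(0, 0.304 + 0.530 − 1) = max(0, -0.166) = 0.000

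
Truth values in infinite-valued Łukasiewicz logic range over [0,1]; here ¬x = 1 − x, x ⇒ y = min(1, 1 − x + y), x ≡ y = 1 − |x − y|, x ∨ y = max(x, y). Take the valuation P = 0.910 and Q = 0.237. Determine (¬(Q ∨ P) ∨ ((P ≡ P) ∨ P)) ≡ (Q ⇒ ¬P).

Q ∨ P = max(0.237, 0.910) = 0.910
¬(Q ∨ P) = 1 − 0.910 = 0.090
P ≡ P = 1 − |0.910 − 0.910| = 1 − 0.000 = 1.000
(P ≡ P) ∨ P = max(1.000, 0.910) = 1.000
¬(Q ∨ P) ∨ ((P ≡ P) ∨ P) = max(0.090, 1.000) = 1.000
¬P = 1 − 0.910 = 0.090
Q ⇒ ¬P = min(1, 1 − 0.237 + 0.090) = min(1, 0.853) = 0.853
(¬(Q ∨ P) ∨ ((P ≡ P) ∨ P)) ≡ (Q ⇒ ¬P) = 1 − |1.000 − 0.853| = 1 − 0.147 = 0.853

0.853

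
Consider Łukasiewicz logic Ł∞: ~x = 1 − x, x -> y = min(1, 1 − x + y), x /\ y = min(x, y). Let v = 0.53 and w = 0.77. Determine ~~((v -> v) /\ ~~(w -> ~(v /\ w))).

0.70

v -> v = min(1, 1 − 0.53 + 0.53) = min(1, 1.00) = 1.00
v /\ w = min(0.53, 0.77) = 0.53
~(v /\ w) = 1 − 0.53 = 0.47
w -> ~(v /\ w) = min(1, 1 − 0.77 + 0.47) = min(1, 0.70) = 0.70
~(w -> ~(v /\ w)) = 1 − 0.70 = 0.30
~~(w -> ~(v /\ w)) = 1 − 0.30 = 0.70
(v -> v) /\ ~~(w -> ~(v /\ w)) = min(1.00, 0.70) = 0.70
~((v -> v) /\ ~~(w -> ~(v /\ w))) = 1 − 0.70 = 0.30
~~((v -> v) /\ ~~(w -> ~(v /\ w))) = 1 − 0.30 = 0.70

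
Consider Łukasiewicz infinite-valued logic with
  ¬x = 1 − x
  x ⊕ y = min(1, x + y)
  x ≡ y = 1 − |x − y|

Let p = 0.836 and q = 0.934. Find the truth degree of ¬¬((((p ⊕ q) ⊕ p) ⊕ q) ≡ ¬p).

0.164

p ⊕ q = min(1, 0.836 + 0.934) = min(1, 1.770) = 1.000
(p ⊕ q) ⊕ p = min(1, 1.000 + 0.836) = min(1, 1.836) = 1.000
((p ⊕ q) ⊕ p) ⊕ q = min(1, 1.000 + 0.934) = min(1, 1.934) = 1.000
¬p = 1 − 0.836 = 0.164
(((p ⊕ q) ⊕ p) ⊕ q) ≡ ¬p = 1 − |1.000 − 0.164| = 1 − 0.836 = 0.164
¬((((p ⊕ q) ⊕ p) ⊕ q) ≡ ¬p) = 1 − 0.164 = 0.836
¬¬((((p ⊕ q) ⊕ p) ⊕ q) ≡ ¬p) = 1 − 0.836 = 0.164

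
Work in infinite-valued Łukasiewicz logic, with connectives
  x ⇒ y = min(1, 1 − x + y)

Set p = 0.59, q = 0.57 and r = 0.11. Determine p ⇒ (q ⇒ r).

q ⇒ r = min(1, 1 − 0.57 + 0.11) = min(1, 0.54) = 0.54
p ⇒ (q ⇒ r) = min(1, 1 − 0.59 + 0.54) = min(1, 0.95) = 0.95

0.95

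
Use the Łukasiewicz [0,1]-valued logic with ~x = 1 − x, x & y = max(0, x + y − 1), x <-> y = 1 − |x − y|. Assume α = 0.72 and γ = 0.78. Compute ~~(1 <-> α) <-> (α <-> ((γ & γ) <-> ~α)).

0.72

1 <-> α = 1 − |1.00 − 0.72| = 1 − 0.28 = 0.72
~(1 <-> α) = 1 − 0.72 = 0.28
~~(1 <-> α) = 1 − 0.28 = 0.72
γ & γ = max(0, 0.78 + 0.78 − 1) = max(0, 0.56) = 0.56
~α = 1 − 0.72 = 0.28
(γ & γ) <-> ~α = 1 − |0.56 − 0.28| = 1 − 0.28 = 0.72
α <-> ((γ & γ) <-> ~α) = 1 − |0.72 − 0.72| = 1 − 0.00 = 1.00
~~(1 <-> α) <-> (α <-> ((γ & γ) <-> ~α)) = 1 − |0.72 − 1.00| = 1 − 0.28 = 0.72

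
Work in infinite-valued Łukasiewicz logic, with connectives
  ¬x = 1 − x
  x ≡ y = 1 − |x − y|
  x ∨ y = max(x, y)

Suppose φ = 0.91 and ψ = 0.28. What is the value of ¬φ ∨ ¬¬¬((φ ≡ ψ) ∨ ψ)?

0.63

¬φ = 1 − 0.91 = 0.09
φ ≡ ψ = 1 − |0.91 − 0.28| = 1 − 0.63 = 0.37
(φ ≡ ψ) ∨ ψ = max(0.37, 0.28) = 0.37
¬((φ ≡ ψ) ∨ ψ) = 1 − 0.37 = 0.63
¬¬((φ ≡ ψ) ∨ ψ) = 1 − 0.63 = 0.37
¬¬¬((φ ≡ ψ) ∨ ψ) = 1 − 0.37 = 0.63
¬φ ∨ ¬¬¬((φ ≡ ψ) ∨ ψ) = max(0.09, 0.63) = 0.63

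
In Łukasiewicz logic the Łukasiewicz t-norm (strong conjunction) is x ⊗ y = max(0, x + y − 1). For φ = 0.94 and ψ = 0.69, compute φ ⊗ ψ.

φ ⊗ ψ = max(0, 0.94 + 0.69 − 1) = max(0, 0.63) = 0.63
For comparison, the Gödel (minimum) t-norm min(x, y) would give 0.69.

0.63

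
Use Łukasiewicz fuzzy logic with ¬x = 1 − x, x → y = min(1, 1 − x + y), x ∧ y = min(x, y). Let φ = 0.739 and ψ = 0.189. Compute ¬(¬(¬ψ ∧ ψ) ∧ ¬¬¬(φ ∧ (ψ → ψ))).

¬ψ = 1 − 0.189 = 0.811
¬ψ ∧ ψ = min(0.811, 0.189) = 0.189
¬(¬ψ ∧ ψ) = 1 − 0.189 = 0.811
ψ → ψ = min(1, 1 − 0.189 + 0.189) = min(1, 1.000) = 1.000
φ ∧ (ψ → ψ) = min(0.739, 1.000) = 0.739
¬(φ ∧ (ψ → ψ)) = 1 − 0.739 = 0.261
¬¬(φ ∧ (ψ → ψ)) = 1 − 0.261 = 0.739
¬¬¬(φ ∧ (ψ → ψ)) = 1 − 0.739 = 0.261
¬(¬ψ ∧ ψ) ∧ ¬¬¬(φ ∧ (ψ → ψ)) = min(0.811, 0.261) = 0.261
¬(¬(¬ψ ∧ ψ) ∧ ¬¬¬(φ ∧ (ψ → ψ))) = 1 − 0.261 = 0.739

0.739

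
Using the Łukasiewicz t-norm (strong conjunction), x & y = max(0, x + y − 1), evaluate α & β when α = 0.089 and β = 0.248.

α & β = max(0, 0.089 + 0.248 − 1) = max(0, -0.663) = 0.000
For comparison, the Gödel (minimum) t-norm min(x, y) would give 0.089.

0.000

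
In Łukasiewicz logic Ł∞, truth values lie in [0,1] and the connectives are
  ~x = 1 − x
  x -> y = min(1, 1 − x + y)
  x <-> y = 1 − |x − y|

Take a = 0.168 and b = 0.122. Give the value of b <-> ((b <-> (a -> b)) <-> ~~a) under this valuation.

0.122

a -> b = min(1, 1 − 0.168 + 0.122) = min(1, 0.954) = 0.954
b <-> (a -> b) = 1 − |0.122 − 0.954| = 1 − 0.832 = 0.168
~a = 1 − 0.168 = 0.832
~~a = 1 − 0.832 = 0.168
(b <-> (a -> b)) <-> ~~a = 1 − |0.168 − 0.168| = 1 − 0.000 = 1.000
b <-> ((b <-> (a -> b)) <-> ~~a) = 1 − |0.122 − 1.000| = 1 − 0.878 = 0.122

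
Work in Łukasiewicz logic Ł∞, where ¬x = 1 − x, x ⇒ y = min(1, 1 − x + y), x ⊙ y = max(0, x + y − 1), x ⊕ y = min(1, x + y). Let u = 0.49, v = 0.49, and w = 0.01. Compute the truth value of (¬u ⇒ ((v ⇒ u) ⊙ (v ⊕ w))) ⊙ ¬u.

¬u = 1 − 0.49 = 0.51
v ⇒ u = min(1, 1 − 0.49 + 0.49) = min(1, 1.00) = 1.00
v ⊕ w = min(1, 0.49 + 0.01) = min(1, 0.50) = 0.50
(v ⇒ u) ⊙ (v ⊕ w) = max(0, 1.00 + 0.50 − 1) = max(0, 0.50) = 0.50
¬u ⇒ ((v ⇒ u) ⊙ (v ⊕ w)) = min(1, 1 − 0.51 + 0.50) = min(1, 0.99) = 0.99
(¬u ⇒ ((v ⇒ u) ⊙ (v ⊕ w))) ⊙ ¬u = max(0, 0.99 + 0.51 − 1) = max(0, 0.50) = 0.50

0.50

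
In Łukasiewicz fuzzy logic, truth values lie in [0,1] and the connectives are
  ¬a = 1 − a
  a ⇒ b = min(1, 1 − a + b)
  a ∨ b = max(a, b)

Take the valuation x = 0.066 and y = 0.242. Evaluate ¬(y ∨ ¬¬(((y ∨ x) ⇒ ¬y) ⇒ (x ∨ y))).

0.758

y ∨ x = max(0.242, 0.066) = 0.242
¬y = 1 − 0.242 = 0.758
(y ∨ x) ⇒ ¬y = min(1, 1 − 0.242 + 0.758) = min(1, 1.516) = 1.000
x ∨ y = max(0.066, 0.242) = 0.242
((y ∨ x) ⇒ ¬y) ⇒ (x ∨ y) = min(1, 1 − 1.000 + 0.242) = min(1, 0.242) = 0.242
¬(((y ∨ x) ⇒ ¬y) ⇒ (x ∨ y)) = 1 − 0.242 = 0.758
¬¬(((y ∨ x) ⇒ ¬y) ⇒ (x ∨ y)) = 1 − 0.758 = 0.242
y ∨ ¬¬(((y ∨ x) ⇒ ¬y) ⇒ (x ∨ y)) = max(0.242, 0.242) = 0.242
¬(y ∨ ¬¬(((y ∨ x) ⇒ ¬y) ⇒ (x ∨ y))) = 1 − 0.242 = 0.758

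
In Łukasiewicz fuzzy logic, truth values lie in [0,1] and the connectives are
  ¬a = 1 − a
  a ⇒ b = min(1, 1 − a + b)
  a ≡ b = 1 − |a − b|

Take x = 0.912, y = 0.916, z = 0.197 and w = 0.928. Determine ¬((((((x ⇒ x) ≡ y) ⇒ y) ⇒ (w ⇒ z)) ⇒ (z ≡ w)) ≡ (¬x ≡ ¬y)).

x ⇒ x = min(1, 1 − 0.912 + 0.912) = min(1, 1.000) = 1.000
(x ⇒ x) ≡ y = 1 − |1.000 − 0.916| = 1 − 0.084 = 0.916
((x ⇒ x) ≡ y) ⇒ y = min(1, 1 − 0.916 + 0.916) = min(1, 1.000) = 1.000
w ⇒ z = min(1, 1 − 0.928 + 0.197) = min(1, 0.269) = 0.269
(((x ⇒ x) ≡ y) ⇒ y) ⇒ (w ⇒ z) = min(1, 1 − 1.000 + 0.269) = min(1, 0.269) = 0.269
z ≡ w = 1 − |0.197 − 0.928| = 1 − 0.731 = 0.269
((((x ⇒ x) ≡ y) ⇒ y) ⇒ (w ⇒ z)) ⇒ (z ≡ w) = min(1, 1 − 0.269 + 0.269) = min(1, 1.000) = 1.000
¬x = 1 − 0.912 = 0.088
¬y = 1 − 0.916 = 0.084
¬x ≡ ¬y = 1 − |0.088 − 0.084| = 1 − 0.004 = 0.996
(((((x ⇒ x) ≡ y) ⇒ y) ⇒ (w ⇒ z)) ⇒ (z ≡ w)) ≡ (¬x ≡ ¬y) = 1 − |1.000 − 0.996| = 1 − 0.004 = 0.996
¬((((((x ⇒ x) ≡ y) ⇒ y) ⇒ (w ⇒ z)) ⇒ (z ≡ w)) ≡ (¬x ≡ ¬y)) = 1 − 0.996 = 0.004

0.004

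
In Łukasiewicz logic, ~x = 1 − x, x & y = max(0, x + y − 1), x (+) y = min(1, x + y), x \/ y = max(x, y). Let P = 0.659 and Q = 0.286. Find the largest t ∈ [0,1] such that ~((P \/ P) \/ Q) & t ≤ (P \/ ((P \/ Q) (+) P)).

1.000

P \/ P = max(0.659, 0.659) = 0.659
(P \/ P) \/ Q = max(0.659, 0.286) = 0.659
~((P \/ P) \/ Q) = 1 − 0.659 = 0.341
So the left factor is ~((P \/ P) \/ Q) = 0.341.
P \/ Q = max(0.659, 0.286) = 0.659
(P \/ Q) (+) P = min(1, 0.659 + 0.659) = min(1, 1.318) = 1.000
P \/ ((P \/ Q) (+) P) = max(0.659, 1.000) = 1.000
So the right-hand bound is P \/ ((P \/ Q) (+) P) = 1.000.
The residuum of the Łukasiewicz t-norm gives the supremum: min(1, 1 − 0.341 + 1.000).
1 − 0.341 + 1.000 = 1.659, so t = min(1, 1.659) = 1.000.
Check: 0.341 & 1.000 = max(0, 0.341) = 0.341 ≤ 1.000.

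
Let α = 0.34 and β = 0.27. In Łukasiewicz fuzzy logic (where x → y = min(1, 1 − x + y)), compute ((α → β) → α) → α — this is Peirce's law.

0.93

α → β = min(1, 1 − 0.34 + 0.27) = min(1, 0.93) = 0.93
(α → β) → α = min(1, 1 − 0.93 + 0.34) = min(1, 0.41) = 0.41
((α → β) → α) → α = min(1, 1 − 0.41 + 0.34) = min(1, 0.93) = 0.93
(The value 0.93 < 1 shows this instance is not satisfied; not a Ł∞-tautology in general.)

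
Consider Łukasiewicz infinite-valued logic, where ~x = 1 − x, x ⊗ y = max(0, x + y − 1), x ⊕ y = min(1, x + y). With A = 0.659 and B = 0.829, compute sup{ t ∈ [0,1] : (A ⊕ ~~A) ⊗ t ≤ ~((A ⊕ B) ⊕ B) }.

0.000

~A = 1 − 0.659 = 0.341
~~A = 1 − 0.341 = 0.659
A ⊕ ~~A = min(1, 0.659 + 0.659) = min(1, 1.318) = 1.000
So the left factor is A ⊕ ~~A = 1.000.
A ⊕ B = min(1, 0.659 + 0.829) = min(1, 1.488) = 1.000
(A ⊕ B) ⊕ B = min(1, 1.000 + 0.829) = min(1, 1.829) = 1.000
~((A ⊕ B) ⊕ B) = 1 − 1.000 = 0.000
So the right-hand bound is ~((A ⊕ B) ⊕ B) = 0.000.
The residuum of the Łukasiewicz t-norm gives the supremum: min(1, 1 − 1.000 + 0.000).
1 − 1.000 + 0.000 = 0.000, so t = min(1, 0.000) = 0.000.
Check: 1.000 ⊗ 0.000 = max(0, 0.000) = 0.000 ≤ 0.000.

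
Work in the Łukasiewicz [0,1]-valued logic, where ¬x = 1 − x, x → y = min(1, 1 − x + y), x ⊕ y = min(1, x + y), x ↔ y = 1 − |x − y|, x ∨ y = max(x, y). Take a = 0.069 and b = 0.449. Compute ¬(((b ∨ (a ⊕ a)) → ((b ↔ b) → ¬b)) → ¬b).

a ⊕ a = min(1, 0.069 + 0.069) = min(1, 0.138) = 0.138
b ∨ (a ⊕ a) = max(0.449, 0.138) = 0.449
b ↔ b = 1 − |0.449 − 0.449| = 1 − 0.000 = 1.000
¬b = 1 − 0.449 = 0.551
(b ↔ b) → ¬b = min(1, 1 − 1.000 + 0.551) = min(1, 0.551) = 0.551
(b ∨ (a ⊕ a)) → ((b ↔ b) → ¬b) = min(1, 1 − 0.449 + 0.551) = min(1, 1.102) = 1.000
((b ∨ (a ⊕ a)) → ((b ↔ b) → ¬b)) → ¬b = min(1, 1 − 1.000 + 0.551) = min(1, 0.551) = 0.551
¬(((b ∨ (a ⊕ a)) → ((b ↔ b) → ¬b)) → ¬b) = 1 − 0.551 = 0.449

0.449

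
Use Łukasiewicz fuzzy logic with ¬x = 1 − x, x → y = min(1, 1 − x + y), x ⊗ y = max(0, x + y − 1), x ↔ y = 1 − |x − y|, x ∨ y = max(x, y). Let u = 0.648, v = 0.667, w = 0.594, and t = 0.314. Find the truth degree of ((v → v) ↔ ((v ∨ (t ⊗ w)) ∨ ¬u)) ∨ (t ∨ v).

v → v = min(1, 1 − 0.667 + 0.667) = min(1, 1.000) = 1.000
t ⊗ w = max(0, 0.314 + 0.594 − 1) = max(0, -0.092) = 0.000
v ∨ (t ⊗ w) = max(0.667, 0.000) = 0.667
¬u = 1 − 0.648 = 0.352
(v ∨ (t ⊗ w)) ∨ ¬u = max(0.667, 0.352) = 0.667
(v → v) ↔ ((v ∨ (t ⊗ w)) ∨ ¬u) = 1 − |1.000 − 0.667| = 1 − 0.333 = 0.667
t ∨ v = max(0.314, 0.667) = 0.667
((v → v) ↔ ((v ∨ (t ⊗ w)) ∨ ¬u)) ∨ (t ∨ v) = max(0.667, 0.667) = 0.667

0.667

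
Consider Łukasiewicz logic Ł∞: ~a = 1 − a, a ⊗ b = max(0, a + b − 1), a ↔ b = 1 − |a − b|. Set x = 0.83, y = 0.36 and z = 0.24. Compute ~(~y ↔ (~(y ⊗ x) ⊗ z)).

~y = 1 − 0.36 = 0.64
y ⊗ x = max(0, 0.36 + 0.83 − 1) = max(0, 0.19) = 0.19
~(y ⊗ x) = 1 − 0.19 = 0.81
~(y ⊗ x) ⊗ z = max(0, 0.81 + 0.24 − 1) = max(0, 0.05) = 0.05
~y ↔ (~(y ⊗ x) ⊗ z) = 1 − |0.64 − 0.05| = 1 − 0.59 = 0.41
~(~y ↔ (~(y ⊗ x) ⊗ z)) = 1 − 0.41 = 0.59

0.59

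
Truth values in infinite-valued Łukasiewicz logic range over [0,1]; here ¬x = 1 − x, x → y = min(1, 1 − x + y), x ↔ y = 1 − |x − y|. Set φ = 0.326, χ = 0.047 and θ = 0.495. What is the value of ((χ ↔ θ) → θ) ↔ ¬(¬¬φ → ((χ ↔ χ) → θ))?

0.057

χ ↔ θ = 1 − |0.047 − 0.495| = 1 − 0.448 = 0.552
(χ ↔ θ) → θ = min(1, 1 − 0.552 + 0.495) = min(1, 0.943) = 0.943
¬φ = 1 − 0.326 = 0.674
¬¬φ = 1 − 0.674 = 0.326
χ ↔ χ = 1 − |0.047 − 0.047| = 1 − 0.000 = 1.000
(χ ↔ χ) → θ = min(1, 1 − 1.000 + 0.495) = min(1, 0.495) = 0.495
¬¬φ → ((χ ↔ χ) → θ) = min(1, 1 − 0.326 + 0.495) = min(1, 1.169) = 1.000
¬(¬¬φ → ((χ ↔ χ) → θ)) = 1 − 1.000 = 0.000
((χ ↔ θ) → θ) ↔ ¬(¬¬φ → ((χ ↔ χ) → θ)) = 1 − |0.943 − 0.000| = 1 − 0.943 = 0.057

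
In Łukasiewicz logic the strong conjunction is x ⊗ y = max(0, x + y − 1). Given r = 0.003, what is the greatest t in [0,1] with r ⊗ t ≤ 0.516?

1.000

The residuum of the Łukasiewicz t-norm gives the supremum: min(1, 1 − 0.003 + 0.516).
1 − 0.003 + 0.516 = 1.513, so t = min(1, 1.513) = 1.000.
Check: 0.003 ⊗ 1.000 = max(0, 0.003) = 0.003 ≤ 0.516.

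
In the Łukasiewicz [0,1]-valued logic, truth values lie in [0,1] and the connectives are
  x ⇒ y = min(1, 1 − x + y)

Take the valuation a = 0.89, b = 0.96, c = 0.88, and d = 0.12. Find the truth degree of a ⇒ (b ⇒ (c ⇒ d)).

0.39

c ⇒ d = min(1, 1 − 0.88 + 0.12) = min(1, 0.24) = 0.24
b ⇒ (c ⇒ d) = min(1, 1 − 0.96 + 0.24) = min(1, 0.28) = 0.28
a ⇒ (b ⇒ (c ⇒ d)) = min(1, 1 − 0.89 + 0.28) = min(1, 0.39) = 0.39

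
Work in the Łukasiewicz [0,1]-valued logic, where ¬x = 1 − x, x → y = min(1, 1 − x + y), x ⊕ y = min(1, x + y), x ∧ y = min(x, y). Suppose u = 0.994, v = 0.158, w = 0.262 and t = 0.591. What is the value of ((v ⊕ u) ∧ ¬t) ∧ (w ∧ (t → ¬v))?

0.262

v ⊕ u = min(1, 0.158 + 0.994) = min(1, 1.152) = 1.000
¬t = 1 − 0.591 = 0.409
(v ⊕ u) ∧ ¬t = min(1.000, 0.409) = 0.409
¬v = 1 − 0.158 = 0.842
t → ¬v = min(1, 1 − 0.591 + 0.842) = min(1, 1.251) = 1.000
w ∧ (t → ¬v) = min(0.262, 1.000) = 0.262
((v ⊕ u) ∧ ¬t) ∧ (w ∧ (t → ¬v)) = min(0.409, 0.262) = 0.262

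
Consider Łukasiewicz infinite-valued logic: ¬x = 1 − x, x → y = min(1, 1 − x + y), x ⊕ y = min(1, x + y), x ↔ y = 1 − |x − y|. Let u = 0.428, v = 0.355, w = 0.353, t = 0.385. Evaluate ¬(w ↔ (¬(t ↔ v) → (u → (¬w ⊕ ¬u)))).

0.647

t ↔ v = 1 − |0.385 − 0.355| = 1 − 0.030 = 0.970
¬(t ↔ v) = 1 − 0.970 = 0.030
¬w = 1 − 0.353 = 0.647
¬u = 1 − 0.428 = 0.572
¬w ⊕ ¬u = min(1, 0.647 + 0.572) = min(1, 1.219) = 1.000
u → (¬w ⊕ ¬u) = min(1, 1 − 0.428 + 1.000) = min(1, 1.572) = 1.000
¬(t ↔ v) → (u → (¬w ⊕ ¬u)) = min(1, 1 − 0.030 + 1.000) = min(1, 1.970) = 1.000
w ↔ (¬(t ↔ v) → (u → (¬w ⊕ ¬u))) = 1 − |0.353 − 1.000| = 1 − 0.647 = 0.353
¬(w ↔ (¬(t ↔ v) → (u → (¬w ⊕ ¬u)))) = 1 − 0.353 = 0.647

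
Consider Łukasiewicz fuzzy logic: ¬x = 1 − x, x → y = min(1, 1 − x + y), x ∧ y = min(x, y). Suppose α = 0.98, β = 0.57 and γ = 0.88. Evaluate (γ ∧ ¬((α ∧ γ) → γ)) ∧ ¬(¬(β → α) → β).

α ∧ γ = min(0.98, 0.88) = 0.88
(α ∧ γ) → γ = min(1, 1 − 0.88 + 0.88) = min(1, 1.00) = 1.00
¬((α ∧ γ) → γ) = 1 − 1.00 = 0.00
γ ∧ ¬((α ∧ γ) → γ) = min(0.88, 0.00) = 0.00
β → α = min(1, 1 − 0.57 + 0.98) = min(1, 1.41) = 1.00
¬(β → α) = 1 − 1.00 = 0.00
¬(β → α) → β = min(1, 1 − 0.00 + 0.57) = min(1, 1.57) = 1.00
¬(¬(β → α) → β) = 1 − 1.00 = 0.00
(γ ∧ ¬((α ∧ γ) → γ)) ∧ ¬(¬(β → α) → β) = min(0.00, 0.00) = 0.00

0.00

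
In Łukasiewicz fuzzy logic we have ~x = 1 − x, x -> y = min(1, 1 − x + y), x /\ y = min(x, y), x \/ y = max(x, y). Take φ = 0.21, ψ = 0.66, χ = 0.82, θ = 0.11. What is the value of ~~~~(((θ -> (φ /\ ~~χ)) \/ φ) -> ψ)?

0.66

~χ = 1 − 0.82 = 0.18
~~χ = 1 − 0.18 = 0.82
φ /\ ~~χ = min(0.21, 0.82) = 0.21
θ -> (φ /\ ~~χ) = min(1, 1 − 0.11 + 0.21) = min(1, 1.10) = 1.00
(θ -> (φ /\ ~~χ)) \/ φ = max(1.00, 0.21) = 1.00
((θ -> (φ /\ ~~χ)) \/ φ) -> ψ = min(1, 1 − 1.00 + 0.66) = min(1, 0.66) = 0.66
~(((θ -> (φ /\ ~~χ)) \/ φ) -> ψ) = 1 − 0.66 = 0.34
~~(((θ -> (φ /\ ~~χ)) \/ φ) -> ψ) = 1 − 0.34 = 0.66
~~~(((θ -> (φ /\ ~~χ)) \/ φ) -> ψ) = 1 − 0.66 = 0.34
~~~~(((θ -> (φ /\ ~~χ)) \/ φ) -> ψ) = 1 − 0.34 = 0.66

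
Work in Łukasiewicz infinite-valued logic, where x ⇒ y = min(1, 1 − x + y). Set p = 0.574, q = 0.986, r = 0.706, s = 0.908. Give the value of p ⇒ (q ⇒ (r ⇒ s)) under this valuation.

1.000

r ⇒ s = min(1, 1 − 0.706 + 0.908) = min(1, 1.202) = 1.000
q ⇒ (r ⇒ s) = min(1, 1 − 0.986 + 1.000) = min(1, 1.014) = 1.000
p ⇒ (q ⇒ (r ⇒ s)) = min(1, 1 − 0.574 + 1.000) = min(1, 1.426) = 1.000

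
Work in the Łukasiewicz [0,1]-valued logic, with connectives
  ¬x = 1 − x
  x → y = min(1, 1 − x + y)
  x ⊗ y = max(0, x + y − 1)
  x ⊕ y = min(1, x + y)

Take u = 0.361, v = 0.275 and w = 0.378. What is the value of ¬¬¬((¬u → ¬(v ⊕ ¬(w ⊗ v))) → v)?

¬u = 1 − 0.361 = 0.639
w ⊗ v = max(0, 0.378 + 0.275 − 1) = max(0, -0.347) = 0.000
¬(w ⊗ v) = 1 − 0.000 = 1.000
v ⊕ ¬(w ⊗ v) = min(1, 0.275 + 1.000) = min(1, 1.275) = 1.000
¬(v ⊕ ¬(w ⊗ v)) = 1 − 1.000 = 0.000
¬u → ¬(v ⊕ ¬(w ⊗ v)) = min(1, 1 − 0.639 + 0.000) = min(1, 0.361) = 0.361
(¬u → ¬(v ⊕ ¬(w ⊗ v))) → v = min(1, 1 − 0.361 + 0.275) = min(1, 0.914) = 0.914
¬((¬u → ¬(v ⊕ ¬(w ⊗ v))) → v) = 1 − 0.914 = 0.086
¬¬((¬u → ¬(v ⊕ ¬(w ⊗ v))) → v) = 1 − 0.086 = 0.914
¬¬¬((¬u → ¬(v ⊕ ¬(w ⊗ v))) → v) = 1 − 0.914 = 0.086

0.086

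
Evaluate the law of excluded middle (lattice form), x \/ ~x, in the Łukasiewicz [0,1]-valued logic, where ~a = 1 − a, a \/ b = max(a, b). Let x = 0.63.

0.63

~x = 1 − 0.63 = 0.37
x \/ ~x = max(0.63, 0.37) = 0.63
(The value 0.63 < 1 shows this instance is not satisfied; not a Ł∞-tautology — its value is max(a, 1−a).)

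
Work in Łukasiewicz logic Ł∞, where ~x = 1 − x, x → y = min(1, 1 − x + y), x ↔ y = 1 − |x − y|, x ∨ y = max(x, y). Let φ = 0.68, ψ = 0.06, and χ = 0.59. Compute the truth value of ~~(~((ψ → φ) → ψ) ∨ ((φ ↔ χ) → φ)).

ψ → φ = min(1, 1 − 0.06 + 0.68) = min(1, 1.62) = 1.00
(ψ → φ) → ψ = min(1, 1 − 1.00 + 0.06) = min(1, 0.06) = 0.06
~((ψ → φ) → ψ) = 1 − 0.06 = 0.94
φ ↔ χ = 1 − |0.68 − 0.59| = 1 − 0.09 = 0.91
(φ ↔ χ) → φ = min(1, 1 − 0.91 + 0.68) = min(1, 0.77) = 0.77
~((ψ → φ) → ψ) ∨ ((φ ↔ χ) → φ) = max(0.94, 0.77) = 0.94
~(~((ψ → φ) → ψ) ∨ ((φ ↔ χ) → φ)) = 1 − 0.94 = 0.06
~~(~((ψ → φ) → ψ) ∨ ((φ ↔ χ) → φ)) = 1 − 0.06 = 0.94

0.94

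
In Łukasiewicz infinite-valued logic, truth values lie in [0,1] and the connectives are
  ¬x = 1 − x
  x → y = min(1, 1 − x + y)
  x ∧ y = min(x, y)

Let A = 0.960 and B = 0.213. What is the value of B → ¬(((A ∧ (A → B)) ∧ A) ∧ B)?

A → B = min(1, 1 − 0.960 + 0.213) = min(1, 0.253) = 0.253
A ∧ (A → B) = min(0.960, 0.253) = 0.253
(A ∧ (A → B)) ∧ A = min(0.253, 0.960) = 0.253
((A ∧ (A → B)) ∧ A) ∧ B = min(0.253, 0.213) = 0.213
¬(((A ∧ (A → B)) ∧ A) ∧ B) = 1 − 0.213 = 0.787
B → ¬(((A ∧ (A → B)) ∧ A) ∧ B) = min(1, 1 − 0.213 + 0.787) = min(1, 1.574) = 1.000

1.000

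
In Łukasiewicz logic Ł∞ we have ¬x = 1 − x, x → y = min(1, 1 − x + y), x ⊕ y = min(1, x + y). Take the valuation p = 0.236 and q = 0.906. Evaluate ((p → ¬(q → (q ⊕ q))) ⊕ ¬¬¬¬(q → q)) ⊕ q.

1.000

q ⊕ q = min(1, 0.906 + 0.906) = min(1, 1.812) = 1.000
q → (q ⊕ q) = min(1, 1 − 0.906 + 1.000) = min(1, 1.094) = 1.000
¬(q → (q ⊕ q)) = 1 − 1.000 = 0.000
p → ¬(q → (q ⊕ q)) = min(1, 1 − 0.236 + 0.000) = min(1, 0.764) = 0.764
q → q = min(1, 1 − 0.906 + 0.906) = min(1, 1.000) = 1.000
¬(q → q) = 1 − 1.000 = 0.000
¬¬(q → q) = 1 − 0.000 = 1.000
¬¬¬(q → q) = 1 − 1.000 = 0.000
¬¬¬¬(q → q) = 1 − 0.000 = 1.000
(p → ¬(q → (q ⊕ q))) ⊕ ¬¬¬¬(q → q) = min(1, 0.764 + 1.000) = min(1, 1.764) = 1.000
((p → ¬(q → (q ⊕ q))) ⊕ ¬¬¬¬(q → q)) ⊕ q = min(1, 1.000 + 0.906) = min(1, 1.906) = 1.000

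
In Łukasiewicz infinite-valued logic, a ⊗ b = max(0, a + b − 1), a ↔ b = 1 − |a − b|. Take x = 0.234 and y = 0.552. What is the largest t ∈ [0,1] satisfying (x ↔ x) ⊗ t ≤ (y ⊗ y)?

x ↔ x = 1 − |0.234 − 0.234| = 1 − 0.000 = 1.000
So the left factor is x ↔ x = 1.000.
y ⊗ y = max(0, 0.552 + 0.552 − 1) = max(0, 0.104) = 0.104
So the right-hand bound is y ⊗ y = 0.104.
The residuum of the Łukasiewicz t-norm gives the supremum: min(1, 1 − 1.000 + 0.104).
1 − 1.000 + 0.104 = 0.104, so t = min(1, 0.104) = 0.104.
Check: 1.000 ⊗ 0.104 = max(0, 0.104) = 0.104 ≤ 0.104.

0.104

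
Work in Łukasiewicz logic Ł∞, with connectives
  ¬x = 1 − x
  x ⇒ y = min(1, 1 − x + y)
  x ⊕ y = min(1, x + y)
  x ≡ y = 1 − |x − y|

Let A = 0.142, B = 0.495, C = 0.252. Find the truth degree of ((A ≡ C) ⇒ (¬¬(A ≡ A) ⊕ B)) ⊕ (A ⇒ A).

A ≡ C = 1 − |0.142 − 0.252| = 1 − 0.110 = 0.890
A ≡ A = 1 − |0.142 − 0.142| = 1 − 0.000 = 1.000
¬(A ≡ A) = 1 − 1.000 = 0.000
¬¬(A ≡ A) = 1 − 0.000 = 1.000
¬¬(A ≡ A) ⊕ B = min(1, 1.000 + 0.495) = min(1, 1.495) = 1.000
(A ≡ C) ⇒ (¬¬(A ≡ A) ⊕ B) = min(1, 1 − 0.890 + 1.000) = min(1, 1.110) = 1.000
A ⇒ A = min(1, 1 − 0.142 + 0.142) = min(1, 1.000) = 1.000
((A ≡ C) ⇒ (¬¬(A ≡ A) ⊕ B)) ⊕ (A ⇒ A) = min(1, 1.000 + 1.000) = min(1, 2.000) = 1.000

1.000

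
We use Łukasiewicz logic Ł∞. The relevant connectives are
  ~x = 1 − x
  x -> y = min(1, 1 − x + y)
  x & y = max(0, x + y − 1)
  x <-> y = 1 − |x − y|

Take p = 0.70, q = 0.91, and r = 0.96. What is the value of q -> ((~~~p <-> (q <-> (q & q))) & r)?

0.44

~p = 1 − 0.70 = 0.30
~~p = 1 − 0.30 = 0.70
~~~p = 1 − 0.70 = 0.30
q & q = max(0, 0.91 + 0.91 − 1) = max(0, 0.82) = 0.82
q <-> (q & q) = 1 − |0.91 − 0.82| = 1 − 0.09 = 0.91
~~~p <-> (q <-> (q & q)) = 1 − |0.30 − 0.91| = 1 − 0.61 = 0.39
(~~~p <-> (q <-> (q & q))) & r = max(0, 0.39 + 0.96 − 1) = max(0, 0.35) = 0.35
q -> ((~~~p <-> (q <-> (q & q))) & r) = min(1, 1 − 0.91 + 0.35) = min(1, 0.44) = 0.44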